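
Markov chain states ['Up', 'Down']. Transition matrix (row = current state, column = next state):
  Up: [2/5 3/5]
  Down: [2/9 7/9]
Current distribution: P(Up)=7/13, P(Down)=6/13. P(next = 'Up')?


P(next=Up) = Σᵢ P(now=i)×P(i→Up)
= 7/13×2/5 + 6/13×2/9
= 14/65 + 4/39 = 62/195

P = 62/195 ≈ 0.3179


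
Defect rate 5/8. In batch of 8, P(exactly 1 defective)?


Binomial: P(X=1) = C(8,1)×p^1×(1-p)^7
= 8 × 5/8 × 2187/2097152 = 10935/2097152

P(X=1) = 10935/2097152 ≈ 0.52%


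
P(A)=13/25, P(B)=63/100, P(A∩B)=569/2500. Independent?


P(A)×P(B) = 819/2500
P(A∩B) = 569/2500
Not equal → NOT independent

No, not independent


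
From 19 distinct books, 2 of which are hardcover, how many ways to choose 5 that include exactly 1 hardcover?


Choose 1 of the 2 hardcovers and 4 of the other 17 books:
C(2,1)×C(17,4) = 2×2380 = 4760

4760


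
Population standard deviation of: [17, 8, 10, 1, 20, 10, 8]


Mean = 74/7
  (17-74/7)²=2025/49
  (8-74/7)²=324/49
  (10-74/7)²=16/49
  (1-74/7)²=4489/49
  (20-74/7)²=4356/49
  (10-74/7)²=16/49
  (8-74/7)²=324/49
Σ(x-μ)² = 1650/7
σ² = (1650/7)/7 = 1650/49

σ = √(1650/49) ≈ 5.8029


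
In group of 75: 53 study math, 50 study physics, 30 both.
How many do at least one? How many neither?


|A∪B| = 53+50-30 = 73
Neither = 75-73 = 2

At least one: 73; Neither: 2


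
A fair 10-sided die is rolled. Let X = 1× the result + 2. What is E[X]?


E[die] = (1+10)/2 = 11/2
E[X] = 1×11/2 + 2 = 15/2

E[X] = 15/2


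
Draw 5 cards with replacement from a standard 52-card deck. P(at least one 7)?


P(not a 7) = 48/52 = 12/13
P(none in 5 draws) = (12/13)^5 = 248832/371293
P(≥1 7) = 1 - 248832/371293 = 122461/371293

P = 122461/371293 ≈ 32.98%


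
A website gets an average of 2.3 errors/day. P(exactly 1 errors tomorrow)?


Poisson(λ=2.3): P(X=1) = e^(-λ)×λ^k/k!
= e^(-2.3) × 2.3^1 / 1!
≈ 0.1002588437 × 2.3 / 1 ≈ 0.230595

P(X=1) ≈ 0.230595 ≈ 23.06%


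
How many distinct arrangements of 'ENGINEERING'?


Letters: 11, freq: {'E': 3, 'N': 3, 'G': 2, 'I': 2, 'R': 1}
11!/(3!×3!×2!×2!×1!) = 39916800/144 = 277200

277200


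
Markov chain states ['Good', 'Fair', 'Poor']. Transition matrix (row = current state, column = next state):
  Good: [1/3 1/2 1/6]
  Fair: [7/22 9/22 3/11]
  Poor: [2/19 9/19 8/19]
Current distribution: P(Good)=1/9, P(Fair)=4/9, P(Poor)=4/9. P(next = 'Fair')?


P(next=Fair) = Σᵢ P(now=i)×P(i→Fair)
= 1/9×1/2 + 4/9×9/22 + 4/9×9/19
= 1/18 + 2/11 + 4/19 = 1685/3762

P = 1685/3762 ≈ 0.4479


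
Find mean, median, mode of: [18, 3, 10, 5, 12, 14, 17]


Sorted: [3, 5, 10, 12, 14, 17, 18]
Mean = 79/7
Median = 12
Freq: {18: 1, 3: 1, 10: 1, 5: 1, 12: 1, 14: 1, 17: 1}
Mode: No mode

Mean=79/7, Median=12, Mode=No mode


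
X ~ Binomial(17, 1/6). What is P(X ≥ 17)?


P(X ≥ 17) = Σ P(X=i) for i=17..17
P(X=17) = 1/16926659444736
Sum = 1/16926659444736

P(X ≥ 17) = 1/16926659444736 ≈ 0.00%


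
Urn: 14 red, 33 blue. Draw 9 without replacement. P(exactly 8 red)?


Hypergeometric: C(14,8)×C(33,1)/C(47,9)
= 3003×33/1362649145 = 693/9529015

P(X=8) = 693/9529015 ≈ 0.01%


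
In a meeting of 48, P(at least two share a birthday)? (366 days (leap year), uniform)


P(all different) = Π(366-i)/366 for i=0..47
= 0.039768
P(match) = 1 - 0.039768 = 0.960232

P ≈ 0.9602 ≈ 96.02%


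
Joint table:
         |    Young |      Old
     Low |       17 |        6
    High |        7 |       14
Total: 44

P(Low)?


P(Low) = (17+6)/44 = 23/44

P(Low) = 23/44 ≈ 52.27%


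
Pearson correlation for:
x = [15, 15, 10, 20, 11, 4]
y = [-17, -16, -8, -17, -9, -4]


n=6, Σx=75, Σy=-71, Σxy=-1030, Σx²=1087, Σy²=995
r = (6×(-1030) - 75×(-71))/√((6×1087 - 75²)(6×995 - (-71)²))
= -855/√(897×929) = -855/√833313 ≈ -855/912.8598 ≈ -0.9366

r ≈ -0.9366


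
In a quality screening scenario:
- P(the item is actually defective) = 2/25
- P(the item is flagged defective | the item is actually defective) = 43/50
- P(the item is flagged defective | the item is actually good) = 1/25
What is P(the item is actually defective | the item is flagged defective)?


Using Bayes' theorem:
P(A|B) = P(B|A)·P(A) / P(B)

P(the item is flagged defective) = 43/50 × 2/25 + 1/25 × 23/25
= 43/625 + 23/625 = 66/625

P(the item is actually defective|the item is flagged defective) = (43/625) / (66/625) = 43/66

P(the item is actually defective|the item is flagged defective) = 43/66 ≈ 65.15%


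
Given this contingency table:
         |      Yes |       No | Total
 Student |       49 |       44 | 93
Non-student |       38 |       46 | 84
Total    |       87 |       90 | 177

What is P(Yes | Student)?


P(Yes | Student) = 49/(49+44) = 49/93

P(Yes|Student) = 49/93 ≈ 52.69%


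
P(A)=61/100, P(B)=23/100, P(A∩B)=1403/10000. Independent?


P(A)×P(B) = 1403/10000
P(A∩B) = 1403/10000
Equal ✓ → Independent

Yes, independent


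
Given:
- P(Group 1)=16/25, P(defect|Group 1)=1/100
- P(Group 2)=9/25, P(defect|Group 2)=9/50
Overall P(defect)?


P(B) = Σ P(B|Aᵢ)×P(Aᵢ)
  1/100×16/25 = 4/625
  9/50×9/25 = 81/1250
Sum = 89/1250

P(defect) = 89/1250 ≈ 7.12%


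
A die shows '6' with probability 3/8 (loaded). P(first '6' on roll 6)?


Geometric: P(X=6) = (1-p)^(k-1)×p = (5/8)^5×3/8 = 9375/262144

P(X=6) = 9375/262144 ≈ 3.58%


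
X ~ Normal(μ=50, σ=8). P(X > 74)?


z = (74-50)/8 = 3.0
P(X > 74) = 1 - P(Z ≤ 3.0) = 1 - 0.9987 = 0.0013

P(X > 74) ≈ 0.0013


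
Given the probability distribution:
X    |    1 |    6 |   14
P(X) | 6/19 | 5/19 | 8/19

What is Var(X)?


E[X] = 148/19
E[X²] = 1754/19
Var(X) = E[X²] - (E[X])² = 1754/19 - 21904/361 = 11422/361

Var(X) = 11422/361 ≈ 31.6399


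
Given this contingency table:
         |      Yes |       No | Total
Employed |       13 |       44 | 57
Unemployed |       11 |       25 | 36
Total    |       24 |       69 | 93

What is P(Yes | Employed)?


P(Yes | Employed) = 13/(13+44) = 13/57

P(Yes|Employed) = 13/57 ≈ 22.81%


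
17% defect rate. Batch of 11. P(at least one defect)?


P(all good) = (83/100)^11 = 1287831418538085836267/10000000000000000000000
P(≥1 defect) = 8712168581461914163733/10000000000000000000000

P = 8712168581461914163733/10000000000000000000000 ≈ 87.12%


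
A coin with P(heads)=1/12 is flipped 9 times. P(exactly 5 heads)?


Binomial: P(X=5) = C(9,5)×p^5×(1-p)^4
= 126 × 1/248832 × 14641/20736 = 102487/286654464

P(X=5) = 102487/286654464 ≈ 0.04%


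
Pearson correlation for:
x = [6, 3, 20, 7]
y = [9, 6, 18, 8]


n=4, Σx=36, Σy=41, Σxy=488, Σx²=494, Σy²=505
r = (4×488 - 36×41)/√((4×494 - 36²)(4×505 - 41²))
= 476/√(680×339) = 476/√230520 ≈ 476/480.1250 ≈ 0.9914

r ≈ 0.9914


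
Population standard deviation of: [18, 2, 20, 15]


Mean = 55/4
  (18-55/4)²=289/16
  (2-55/4)²=2209/16
  (20-55/4)²=625/16
  (15-55/4)²=25/16
Σ(x-μ)² = 787/4
σ² = (787/4)/4 = 787/16

σ = √(787/16) ≈ 7.0134


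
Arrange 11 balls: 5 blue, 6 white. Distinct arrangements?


11!/(5!×6!) = 462

462


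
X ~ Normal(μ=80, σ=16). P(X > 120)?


z = (120-80)/16 = 2.5
P(X > 120) = 1 - P(Z ≤ 2.5) = 1 - 0.9938 = 0.0062

P(X > 120) ≈ 0.0062


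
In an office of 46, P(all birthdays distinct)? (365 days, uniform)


P(all different) = Π(365-i)/365 for i=0..45
= (365/365)×(364/365)×...×(320/365)
= 0.051747

P ≈ 0.0517 ≈ 5.17%


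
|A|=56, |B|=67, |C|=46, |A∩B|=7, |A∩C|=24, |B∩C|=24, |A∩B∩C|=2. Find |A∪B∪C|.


|A∪B∪C| = 56+67+46-7-24-24+2 = 116

|A∪B∪C| = 116


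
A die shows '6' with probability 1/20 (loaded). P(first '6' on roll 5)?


Geometric: P(X=5) = (1-p)^(k-1)×p = (19/20)^4×1/20 = 130321/3200000

P(X=5) = 130321/3200000 ≈ 4.07%


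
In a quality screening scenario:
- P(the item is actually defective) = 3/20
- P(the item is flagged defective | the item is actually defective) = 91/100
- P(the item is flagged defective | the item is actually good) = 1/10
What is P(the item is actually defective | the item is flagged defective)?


Using Bayes' theorem:
P(A|B) = P(B|A)·P(A) / P(B)

P(the item is flagged defective) = 91/100 × 3/20 + 1/10 × 17/20
= 273/2000 + 17/200 = 443/2000

P(the item is actually defective|the item is flagged defective) = (273/2000) / (443/2000) = 273/443

P(the item is actually defective|the item is flagged defective) = 273/443 ≈ 61.63%


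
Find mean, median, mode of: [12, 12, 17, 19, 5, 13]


Sorted: [5, 12, 12, 13, 17, 19]
Mean = 78/6 = 13
Median = 25/2
Freq: {12: 2, 17: 1, 19: 1, 5: 1, 13: 1}
Mode: [12]

Mean=13, Median=25/2, Mode=12


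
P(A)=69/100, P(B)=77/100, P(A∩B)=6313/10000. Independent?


P(A)×P(B) = 5313/10000
P(A∩B) = 6313/10000
Not equal → NOT independent

No, not independent


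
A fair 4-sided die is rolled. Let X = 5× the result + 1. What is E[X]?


E[die] = (1+4)/2 = 5/2
E[X] = 5×5/2 + 1 = 27/2

E[X] = 27/2


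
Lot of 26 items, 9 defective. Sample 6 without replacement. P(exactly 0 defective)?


Hypergeometric: C(9,0)×C(17,6)/C(26,6)
= 1×12376/230230 = 68/1265

P(X=0) = 68/1265 ≈ 5.38%


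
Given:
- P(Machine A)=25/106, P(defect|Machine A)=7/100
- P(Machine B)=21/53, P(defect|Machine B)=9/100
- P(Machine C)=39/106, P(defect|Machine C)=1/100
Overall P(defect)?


P(B) = Σ P(B|Aᵢ)×P(Aᵢ)
  7/100×25/106 = 7/424
  9/100×21/53 = 189/5300
  1/100×39/106 = 39/10600
Sum = 74/1325

P(defect) = 74/1325 ≈ 5.58%


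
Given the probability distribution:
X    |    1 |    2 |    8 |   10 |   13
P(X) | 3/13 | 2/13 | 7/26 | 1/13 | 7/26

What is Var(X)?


E[X] = 181/26
E[X²] = 1853/26
Var(X) = E[X²] - (E[X])² = 1853/26 - 32761/676 = 15417/676

Var(X) = 15417/676 ≈ 22.8062


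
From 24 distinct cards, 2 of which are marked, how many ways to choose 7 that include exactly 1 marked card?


Choose 1 of the 2 marked cards and 6 of the other 22 cards:
C(2,1)×C(22,6) = 2×74613 = 149226

149226


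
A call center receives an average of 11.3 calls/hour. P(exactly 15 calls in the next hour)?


Poisson(λ=11.3): P(X=15) = e^(-λ)×λ^k/k!
= e^(-11.3) × 11.3^15 / 15!
≈ 1.237292426e-05 × 6.2542703777e+15 / 1307674368000 ≈ 0.059177

P(X=15) ≈ 0.059177 ≈ 5.92%


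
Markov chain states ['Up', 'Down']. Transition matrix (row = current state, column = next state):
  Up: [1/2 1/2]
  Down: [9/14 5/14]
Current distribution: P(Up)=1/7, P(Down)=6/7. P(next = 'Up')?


P(next=Up) = Σᵢ P(now=i)×P(i→Up)
= 1/7×1/2 + 6/7×9/14
= 1/14 + 27/49 = 61/98

P = 61/98 ≈ 0.6224


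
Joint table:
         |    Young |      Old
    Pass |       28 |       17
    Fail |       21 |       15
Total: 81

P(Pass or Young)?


P(Pass∨Young) = P(Pass) + P(Young) - P(Pass∧Young)
= (45 + 49 - 28)/81 = 66/81 = 22/27

P = 22/27 ≈ 81.48%


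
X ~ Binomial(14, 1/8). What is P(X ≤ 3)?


P(X ≤ 3) = Σ P(X=i) for i=0..3
P(X=0) = 678223072849/4398046511104
P(X=1) = 678223072849/2199023255552
P(X=2) = 1259557135291/4398046511104
P(X=3) = 179936733613/1099511627776
Sum = 2006986644145/2199023255552

P(X ≤ 3) = 2006986644145/2199023255552 ≈ 91.27%


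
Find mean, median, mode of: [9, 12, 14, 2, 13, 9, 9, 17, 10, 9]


Sorted: [2, 9, 9, 9, 9, 10, 12, 13, 14, 17]
Mean = 104/10 = 52/5
Median = 19/2
Freq: {9: 4, 12: 1, 14: 1, 2: 1, 13: 1, 17: 1, 10: 1}
Mode: [9]

Mean=52/5, Median=19/2, Mode=9


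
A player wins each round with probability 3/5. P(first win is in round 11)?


Geometric: P(X=11) = (1-p)^(k-1)×p = (2/5)^10×3/5 = 3072/48828125

P(X=11) = 3072/48828125 ≈ 0.01%


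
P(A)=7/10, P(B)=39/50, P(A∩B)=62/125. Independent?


P(A)×P(B) = 273/500
P(A∩B) = 62/125
Not equal → NOT independent

No, not independent


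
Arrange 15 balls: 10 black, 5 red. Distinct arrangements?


15!/(10!×5!) = 3003

3003


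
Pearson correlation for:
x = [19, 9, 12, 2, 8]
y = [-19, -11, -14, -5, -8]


n=5, Σx=50, Σy=-57, Σxy=-702, Σx²=654, Σy²=767
r = (5×(-702) - 50×(-57))/√((5×654 - 50²)(5×767 - (-57)²))
= -660/√(770×586) = -660/√451220 ≈ -660/671.7291 ≈ -0.9825

r ≈ -0.9825


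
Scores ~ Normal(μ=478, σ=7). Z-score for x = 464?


z = (x - μ)/σ = (464 - 478)/7 = -2.0

z = -2.0


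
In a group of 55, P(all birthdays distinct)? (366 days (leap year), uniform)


P(all different) = Π(366-i)/366 for i=0..54
= (366/366)×(365/366)×...×(312/366)
= 0.013909

P ≈ 0.0139 ≈ 1.39%


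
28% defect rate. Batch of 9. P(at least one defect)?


P(all good) = (18/25)^9 = 198359290368/3814697265625
P(≥1 defect) = 3616337975257/3814697265625

P = 3616337975257/3814697265625 ≈ 94.80%


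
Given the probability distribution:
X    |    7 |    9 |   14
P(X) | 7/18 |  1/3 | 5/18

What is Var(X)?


E[X] = 173/18
E[X²] = 201/2
Var(X) = E[X²] - (E[X])² = 201/2 - 29929/324 = 2633/324

Var(X) = 2633/324 ≈ 8.1265


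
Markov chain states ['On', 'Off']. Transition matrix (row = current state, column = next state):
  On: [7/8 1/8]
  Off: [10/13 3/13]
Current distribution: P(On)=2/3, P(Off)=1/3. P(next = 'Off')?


P(next=Off) = Σᵢ P(now=i)×P(i→Off)
= 2/3×1/8 + 1/3×3/13
= 1/12 + 1/13 = 25/156

P = 25/156 ≈ 0.1603


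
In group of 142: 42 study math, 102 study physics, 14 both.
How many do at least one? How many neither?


|A∪B| = 42+102-14 = 130
Neither = 142-130 = 12

At least one: 130; Neither: 12


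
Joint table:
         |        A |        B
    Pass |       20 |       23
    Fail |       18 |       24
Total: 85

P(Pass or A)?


P(Pass∨A) = P(Pass) + P(A) - P(Pass∧A)
= (43 + 38 - 20)/85 = 61/85

P = 61/85 ≈ 71.76%


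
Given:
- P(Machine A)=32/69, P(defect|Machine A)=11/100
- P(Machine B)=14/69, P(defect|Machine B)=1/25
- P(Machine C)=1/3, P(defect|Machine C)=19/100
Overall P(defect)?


P(B) = Σ P(B|Aᵢ)×P(Aᵢ)
  11/100×32/69 = 88/1725
  1/25×14/69 = 14/1725
  19/100×1/3 = 19/300
Sum = 169/1380

P(defect) = 169/1380 ≈ 12.25%


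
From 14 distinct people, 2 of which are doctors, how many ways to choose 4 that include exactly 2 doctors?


Choose 2 of the 2 doctors and 2 of the other 12 people:
C(2,2)×C(12,2) = 1×66 = 66

66


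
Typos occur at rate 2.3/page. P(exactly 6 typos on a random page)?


Poisson(λ=2.3): P(X=6) = e^(-λ)×λ^k/k!
= e^(-2.3) × 2.3^6 / 6!
≈ 0.1002588437 × 148.035889 / 720 ≈ 0.020614

P(X=6) ≈ 0.020614 ≈ 2.06%


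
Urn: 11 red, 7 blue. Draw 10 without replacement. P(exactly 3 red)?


Hypergeometric: C(11,3)×C(7,7)/C(18,10)
= 165×1/43758 = 5/1326

P(X=3) = 5/1326 ≈ 0.38%


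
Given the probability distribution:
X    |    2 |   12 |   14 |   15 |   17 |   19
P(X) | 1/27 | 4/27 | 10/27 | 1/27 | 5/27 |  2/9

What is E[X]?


E[X] = Σ x·P(X=x)
= (2)×(1/27) + (12)×(4/27) + (14)×(10/27) + (15)×(1/27) + (17)×(5/27) + (19)×(2/9)
= 404/27

E[X] = 404/27


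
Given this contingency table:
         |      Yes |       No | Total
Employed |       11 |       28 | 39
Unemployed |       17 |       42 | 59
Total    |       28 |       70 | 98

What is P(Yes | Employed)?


P(Yes | Employed) = 11/(11+28) = 11/39

P(Yes|Employed) = 11/39 ≈ 28.21%


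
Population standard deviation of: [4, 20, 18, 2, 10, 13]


Mean = 67/6
  (4-67/6)²=1849/36
  (20-67/6)²=2809/36
  (18-67/6)²=1681/36
  (2-67/6)²=3025/36
  (10-67/6)²=49/36
  (13-67/6)²=121/36
Σ(x-μ)² = 1589/6
σ² = (1589/6)/6 = 1589/36

σ = √(1589/36) ≈ 6.6437


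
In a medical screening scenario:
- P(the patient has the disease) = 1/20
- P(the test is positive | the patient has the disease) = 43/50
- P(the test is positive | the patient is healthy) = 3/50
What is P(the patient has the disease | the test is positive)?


Using Bayes' theorem:
P(A|B) = P(B|A)·P(A) / P(B)

P(the test is positive) = 43/50 × 1/20 + 3/50 × 19/20
= 43/1000 + 57/1000 = 1/10

P(the patient has the disease|the test is positive) = (43/1000) / (1/10) = 43/100

P(the patient has the disease|the test is positive) = 43/100 ≈ 43.00%


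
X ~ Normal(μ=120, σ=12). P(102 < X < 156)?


z₁=(102-120)/12=-1.5, z₂=(156-120)/12=3.0
P = Φ(3.0) - Φ(-1.5) = 0.998650 - 0.066807 = 0.931843 ≈ 0.9318

P(102 < X < 156) ≈ 0.9318


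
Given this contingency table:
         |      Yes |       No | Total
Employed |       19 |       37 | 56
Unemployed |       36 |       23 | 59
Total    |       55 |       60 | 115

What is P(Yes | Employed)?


P(Yes | Employed) = 19/(19+37) = 19/56

P(Yes|Employed) = 19/56 ≈ 33.93%


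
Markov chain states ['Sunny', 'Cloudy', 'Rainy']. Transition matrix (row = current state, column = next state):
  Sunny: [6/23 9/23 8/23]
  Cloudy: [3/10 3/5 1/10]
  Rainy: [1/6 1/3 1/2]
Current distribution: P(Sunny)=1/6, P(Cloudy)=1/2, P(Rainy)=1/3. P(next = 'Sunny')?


P(next=Sunny) = Σᵢ P(now=i)×P(i→Sunny)
= 1/6×6/23 + 1/2×3/10 + 1/3×1/6
= 1/23 + 3/20 + 1/18 = 1031/4140

P = 1031/4140 ≈ 0.2490


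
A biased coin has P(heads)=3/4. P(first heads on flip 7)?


Geometric: P(X=7) = (1-p)^(k-1)×p = (1/4)^6×3/4 = 3/16384

P(X=7) = 3/16384 ≈ 0.02%


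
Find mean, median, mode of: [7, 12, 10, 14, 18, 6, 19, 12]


Sorted: [6, 7, 10, 12, 12, 14, 18, 19]
Mean = 98/8 = 49/4
Median = 12
Freq: {7: 1, 12: 2, 10: 1, 14: 1, 18: 1, 6: 1, 19: 1}
Mode: [12]

Mean=49/4, Median=12, Mode=12


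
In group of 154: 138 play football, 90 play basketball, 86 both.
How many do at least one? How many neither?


|A∪B| = 138+90-86 = 142
Neither = 154-142 = 12

At least one: 142; Neither: 12


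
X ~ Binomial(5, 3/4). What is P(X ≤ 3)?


P(X ≤ 3) = Σ P(X=i) for i=0..3
P(X=0) = 1/1024
P(X=1) = 15/1024
P(X=2) = 45/512
P(X=3) = 135/512
Sum = 47/128

P(X ≤ 3) = 47/128 ≈ 36.72%


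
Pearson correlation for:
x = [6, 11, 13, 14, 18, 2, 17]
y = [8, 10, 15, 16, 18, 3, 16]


n=7, Σx=81, Σy=86, Σxy=1179, Σx²=1139, Σy²=1234
r = (7×1179 - 81×86)/√((7×1139 - 81²)(7×1234 - 86²))
= 1287/√(1412×1242) = 1287/√1753704 ≈ 1287/1324.2749 ≈ 0.9719

r ≈ 0.9719


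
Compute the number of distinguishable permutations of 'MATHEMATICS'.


Letters: 11, freq: {'M': 2, 'A': 2, 'T': 2, 'H': 1, 'E': 1, 'I': 1, 'C': 1, 'S': 1}
11!/(2!×2!×2!×1!×1!×1!×1!×1!) = 39916800/8 = 4989600

4989600


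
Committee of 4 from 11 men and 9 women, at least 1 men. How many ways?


Count by #men:
  1M,3W: C(11,1)×C(9,3)=924
  2M,2W: C(11,2)×C(9,2)=1980
  3M,1W: C(11,3)×C(9,1)=1485
  4M,0W: C(11,4)×C(9,0)=330
Total = 4719

4719


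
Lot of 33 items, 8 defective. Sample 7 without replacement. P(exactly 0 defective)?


Hypergeometric: C(8,0)×C(25,7)/C(33,7)
= 1×480700/4272048 = 10925/97092

P(X=0) = 10925/97092 ≈ 11.25%


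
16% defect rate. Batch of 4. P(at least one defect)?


P(all good) = (21/25)^4 = 194481/390625
P(≥1 defect) = 196144/390625

P = 196144/390625 ≈ 50.21%


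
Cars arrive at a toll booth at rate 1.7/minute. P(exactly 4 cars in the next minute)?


Poisson(λ=1.7): P(X=4) = e^(-λ)×λ^k/k!
= e^(-1.7) × 1.7^4 / 4!
≈ 0.1826835241 × 8.3521 / 24 ≈ 0.063575

P(X=4) ≈ 0.063575 ≈ 6.36%


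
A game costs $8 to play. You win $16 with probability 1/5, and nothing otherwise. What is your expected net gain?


E[gain] = (16-8)×1/5 + (-8)×4/5
= 8/5 - 32/5 = -24/5

Expected net gain = $-24/5 ≈ $-4.80


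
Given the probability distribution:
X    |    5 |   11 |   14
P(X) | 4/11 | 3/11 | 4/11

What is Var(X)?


E[X] = 109/11
E[X²] = 1247/11
Var(X) = E[X²] - (E[X])² = 1247/11 - 11881/121 = 1836/121

Var(X) = 1836/121 ≈ 15.1736


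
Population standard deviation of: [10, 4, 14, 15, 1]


Mean = 44/5
  (10-44/5)²=36/25
  (4-44/5)²=576/25
  (14-44/5)²=676/25
  (15-44/5)²=961/25
  (1-44/5)²=1521/25
Σ(x-μ)² = 754/5
σ² = (754/5)/5 = 754/25

σ = √(754/25) ≈ 5.4918


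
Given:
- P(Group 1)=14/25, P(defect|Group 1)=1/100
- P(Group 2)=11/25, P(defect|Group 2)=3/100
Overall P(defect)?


P(B) = Σ P(B|Aᵢ)×P(Aᵢ)
  1/100×14/25 = 7/1250
  3/100×11/25 = 33/2500
Sum = 47/2500

P(defect) = 47/2500 ≈ 1.88%


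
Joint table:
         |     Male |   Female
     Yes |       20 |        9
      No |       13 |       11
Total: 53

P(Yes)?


P(Yes) = (20+9)/53 = 29/53

P(Yes) = 29/53 ≈ 54.72%


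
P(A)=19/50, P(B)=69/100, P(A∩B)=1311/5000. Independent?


P(A)×P(B) = 1311/5000
P(A∩B) = 1311/5000
Equal ✓ → Independent

Yes, independent


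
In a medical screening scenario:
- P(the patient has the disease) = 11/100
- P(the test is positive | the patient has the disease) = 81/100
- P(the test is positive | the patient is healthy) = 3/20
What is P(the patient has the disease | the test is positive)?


Using Bayes' theorem:
P(A|B) = P(B|A)·P(A) / P(B)

P(the test is positive) = 81/100 × 11/100 + 3/20 × 89/100
= 891/10000 + 267/2000 = 1113/5000

P(the patient has the disease|the test is positive) = (891/10000) / (1113/5000) = 297/742

P(the patient has the disease|the test is positive) = 297/742 ≈ 40.03%


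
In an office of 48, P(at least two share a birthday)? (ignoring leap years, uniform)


P(all different) = Π(365-i)/365 for i=0..47
= 0.039402
P(match) = 1 - 0.039402 = 0.960598

P ≈ 0.9606 ≈ 96.06%


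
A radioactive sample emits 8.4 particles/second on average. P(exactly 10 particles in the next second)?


Poisson(λ=8.4): P(X=10) = e^(-λ)×λ^k/k!
= e^(-8.4) × 8.4^10 / 10!
≈ 0.0002248673242 × 1749012287.66 / 3628800 ≈ 0.108382

P(X=10) ≈ 0.108382 ≈ 10.84%


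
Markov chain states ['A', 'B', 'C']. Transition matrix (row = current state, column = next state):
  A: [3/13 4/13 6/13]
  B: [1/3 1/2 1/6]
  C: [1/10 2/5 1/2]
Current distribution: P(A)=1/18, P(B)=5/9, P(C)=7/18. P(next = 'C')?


P(next=C) = Σᵢ P(now=i)×P(i→C)
= 1/18×6/13 + 5/9×1/6 + 7/18×1/2
= 1/39 + 5/54 + 7/36 = 439/1404

P = 439/1404 ≈ 0.3127


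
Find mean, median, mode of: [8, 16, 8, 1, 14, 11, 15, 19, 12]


Sorted: [1, 8, 8, 11, 12, 14, 15, 16, 19]
Mean = 104/9
Median = 12
Freq: {8: 2, 16: 1, 1: 1, 14: 1, 11: 1, 15: 1, 19: 1, 12: 1}
Mode: [8]

Mean=104/9, Median=12, Mode=8


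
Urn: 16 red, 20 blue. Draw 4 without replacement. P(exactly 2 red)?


Hypergeometric: C(16,2)×C(20,2)/C(36,4)
= 120×190/58905 = 1520/3927

P(X=2) = 1520/3927 ≈ 38.71%


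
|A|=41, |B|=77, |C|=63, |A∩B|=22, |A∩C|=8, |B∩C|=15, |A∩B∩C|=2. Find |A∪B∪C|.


|A∪B∪C| = 41+77+63-22-8-15+2 = 138

|A∪B∪C| = 138


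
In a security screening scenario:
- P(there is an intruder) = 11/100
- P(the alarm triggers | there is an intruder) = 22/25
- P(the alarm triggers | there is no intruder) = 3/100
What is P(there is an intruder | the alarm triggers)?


Using Bayes' theorem:
P(A|B) = P(B|A)·P(A) / P(B)

P(the alarm triggers) = 22/25 × 11/100 + 3/100 × 89/100
= 121/1250 + 267/10000 = 247/2000

P(there is an intruder|the alarm triggers) = (121/1250) / (247/2000) = 968/1235

P(there is an intruder|the alarm triggers) = 968/1235 ≈ 78.38%


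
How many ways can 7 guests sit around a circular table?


Circular arrangements of 7 distinct objects: fix one position to break rotational symmetry.
(n-1)! = 6! = 720

720


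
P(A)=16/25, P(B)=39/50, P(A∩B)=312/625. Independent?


P(A)×P(B) = 312/625
P(A∩B) = 312/625
Equal ✓ → Independent

Yes, independent


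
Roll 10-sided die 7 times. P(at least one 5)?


P(no 5)^7 = (9/10)^7 = 4782969/10000000
P(≥1) = 1 - 4782969/10000000 = 5217031/10000000

P = 5217031/10000000 ≈ 52.17%


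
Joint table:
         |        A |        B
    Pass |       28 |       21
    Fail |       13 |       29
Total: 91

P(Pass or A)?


P(Pass∨A) = P(Pass) + P(A) - P(Pass∧A)
= (49 + 41 - 28)/91 = 62/91

P = 62/91 ≈ 68.13%


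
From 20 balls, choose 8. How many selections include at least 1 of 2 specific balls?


Complement: C(20,8) - C(18,8) = 125970 - 43758 = 82212

82212


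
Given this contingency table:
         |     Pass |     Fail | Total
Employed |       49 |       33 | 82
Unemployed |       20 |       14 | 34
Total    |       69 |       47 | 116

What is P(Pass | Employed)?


P(Pass | Employed) = 49/(49+33) = 49/82

P(Pass|Employed) = 49/82 ≈ 59.76%


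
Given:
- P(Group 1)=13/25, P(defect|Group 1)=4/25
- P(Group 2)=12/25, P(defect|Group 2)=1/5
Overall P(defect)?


P(B) = Σ P(B|Aᵢ)×P(Aᵢ)
  4/25×13/25 = 52/625
  1/5×12/25 = 12/125
Sum = 112/625

P(defect) = 112/625 ≈ 17.92%


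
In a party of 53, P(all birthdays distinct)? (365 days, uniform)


P(all different) = Π(365-i)/365 for i=0..52
= (365/365)×(364/365)×...×(313/365)
= 0.018862

P ≈ 0.0189 ≈ 1.89%


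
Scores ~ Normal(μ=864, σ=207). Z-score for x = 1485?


z = (x - μ)/σ = (1485 - 864)/207 = 3.0

z = 3.0


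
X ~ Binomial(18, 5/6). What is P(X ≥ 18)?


P(X ≥ 18) = Σ P(X=i) for i=18..18
P(X=18) = 3814697265625/101559956668416
Sum = 3814697265625/101559956668416

P(X ≥ 18) = 3814697265625/101559956668416 ≈ 3.76%


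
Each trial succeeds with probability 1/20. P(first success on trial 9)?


Geometric: P(X=9) = (1-p)^(k-1)×p = (19/20)^8×1/20 = 16983563041/512000000000

P(X=9) = 16983563041/512000000000 ≈ 3.32%


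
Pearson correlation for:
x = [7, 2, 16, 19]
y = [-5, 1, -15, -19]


n=4, Σx=44, Σy=-38, Σxy=-634, Σx²=670, Σy²=612
r = (4×(-634) - 44×(-38))/√((4×670 - 44²)(4×612 - (-38)²))
= -864/√(744×1004) = -864/√746976 ≈ -864/864.2777 ≈ -0.9997

r ≈ -0.9997


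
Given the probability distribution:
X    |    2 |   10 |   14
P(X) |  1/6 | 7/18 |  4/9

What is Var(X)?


E[X] = 94/9
E[X²] = 380/3
Var(X) = E[X²] - (E[X])² = 380/3 - 8836/81 = 1424/81

Var(X) = 1424/81 ≈ 17.5802


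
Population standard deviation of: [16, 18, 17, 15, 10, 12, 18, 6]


Mean = 112/8 = 14
  (16-14)²=4
  (18-14)²=16
  (17-14)²=9
  (15-14)²=1
  (10-14)²=16
  (12-14)²=4
  (18-14)²=16
  (6-14)²=64
Σ(x-μ)² = 130
σ² = 130/8 = 65/4

σ = √(65/4) ≈ 4.0311


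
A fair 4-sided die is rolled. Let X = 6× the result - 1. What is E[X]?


E[die] = (1+4)/2 = 5/2
E[X] = 6×5/2 - 1 = 14

E[X] = 14


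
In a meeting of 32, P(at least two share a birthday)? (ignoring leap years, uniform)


P(all different) = Π(365-i)/365 for i=0..31
= 0.246652
P(match) = 1 - 0.246652 = 0.753348

P ≈ 0.7533 ≈ 75.33%


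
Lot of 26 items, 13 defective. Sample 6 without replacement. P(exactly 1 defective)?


Hypergeometric: C(13,1)×C(13,5)/C(26,6)
= 13×1287/230230 = 117/1610

P(X=1) = 117/1610 ≈ 7.27%


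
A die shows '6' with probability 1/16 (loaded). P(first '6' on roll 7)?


Geometric: P(X=7) = (1-p)^(k-1)×p = (15/16)^6×1/16 = 11390625/268435456

P(X=7) = 11390625/268435456 ≈ 4.24%


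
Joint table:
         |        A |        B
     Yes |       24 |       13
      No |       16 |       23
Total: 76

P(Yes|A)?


P(Yes|A) = 24/(24+16) = 24/40 = 3/5

P = 3/5 ≈ 60.00%


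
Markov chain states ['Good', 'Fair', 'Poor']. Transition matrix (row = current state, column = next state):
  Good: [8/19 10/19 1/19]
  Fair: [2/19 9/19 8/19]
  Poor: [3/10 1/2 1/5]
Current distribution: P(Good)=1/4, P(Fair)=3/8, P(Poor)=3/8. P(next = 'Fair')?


P(next=Fair) = Σᵢ P(now=i)×P(i→Fair)
= 1/4×10/19 + 3/8×9/19 + 3/8×1/2
= 5/38 + 27/152 + 3/16 = 151/304

P = 151/304 ≈ 0.4967


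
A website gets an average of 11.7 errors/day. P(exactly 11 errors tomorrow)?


Poisson(λ=11.7): P(X=11) = e^(-λ)×λ^k/k!
= e^(-11.7) × 11.7^11 / 11!
≈ 8.293819161e-06 × 562398921542 / 39916800 ≈ 0.116854

P(X=11) ≈ 0.116854 ≈ 11.69%


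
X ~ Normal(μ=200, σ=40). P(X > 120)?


z = (120-200)/40 = -2.0
P(X > 120) = 1 - P(Z ≤ -2.0) = 1 - 0.0228 = 0.9772

P(X > 120) ≈ 0.9772


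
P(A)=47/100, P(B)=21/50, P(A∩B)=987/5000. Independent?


P(A)×P(B) = 987/5000
P(A∩B) = 987/5000
Equal ✓ → Independent

Yes, independent


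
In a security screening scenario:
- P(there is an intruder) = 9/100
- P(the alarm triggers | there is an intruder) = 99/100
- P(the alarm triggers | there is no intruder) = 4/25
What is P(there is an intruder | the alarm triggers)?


Using Bayes' theorem:
P(A|B) = P(B|A)·P(A) / P(B)

P(the alarm triggers) = 99/100 × 9/100 + 4/25 × 91/100
= 891/10000 + 91/625 = 2347/10000

P(there is an intruder|the alarm triggers) = (891/10000) / (2347/10000) = 891/2347

P(there is an intruder|the alarm triggers) = 891/2347 ≈ 37.96%


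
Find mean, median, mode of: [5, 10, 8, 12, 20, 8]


Sorted: [5, 8, 8, 10, 12, 20]
Mean = 63/6 = 21/2
Median = 9
Freq: {5: 1, 10: 1, 8: 2, 12: 1, 20: 1}
Mode: [8]

Mean=21/2, Median=9, Mode=8


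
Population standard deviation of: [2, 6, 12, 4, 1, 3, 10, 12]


Mean = 50/8 = 25/4
  (2-25/4)²=289/16
  (6-25/4)²=1/16
  (12-25/4)²=529/16
  (4-25/4)²=81/16
  (1-25/4)²=441/16
  (3-25/4)²=169/16
  (10-25/4)²=225/16
  (12-25/4)²=529/16
Σ(x-μ)² = 283/2
σ² = (283/2)/8 = 283/16

σ = √(283/16) ≈ 4.2057


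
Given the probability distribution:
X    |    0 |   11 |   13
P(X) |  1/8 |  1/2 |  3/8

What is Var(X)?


E[X] = 83/8
E[X²] = 991/8
Var(X) = E[X²] - (E[X])² = 991/8 - 6889/64 = 1039/64

Var(X) = 1039/64 ≈ 16.2344


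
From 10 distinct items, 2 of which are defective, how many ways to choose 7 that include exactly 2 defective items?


Choose 2 of the 2 defective items and 5 of the other 8 items:
C(2,2)×C(8,5) = 1×56 = 56

56


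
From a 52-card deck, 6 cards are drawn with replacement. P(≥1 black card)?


P(not a black card) = 26/52 = 1/2
P(none in 6 draws) = (1/2)^6 = 1/64
P(≥1 black card) = 1 - 1/64 = 63/64

P = 63/64 ≈ 98.44%


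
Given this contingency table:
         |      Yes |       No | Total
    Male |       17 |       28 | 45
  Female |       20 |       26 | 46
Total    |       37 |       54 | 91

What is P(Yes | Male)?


P(Yes | Male) = 17/(17+28) = 17/45

P(Yes|Male) = 17/45 ≈ 37.78%


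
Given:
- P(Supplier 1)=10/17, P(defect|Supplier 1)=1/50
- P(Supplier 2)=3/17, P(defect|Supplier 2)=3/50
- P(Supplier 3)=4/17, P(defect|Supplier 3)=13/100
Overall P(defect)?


P(B) = Σ P(B|Aᵢ)×P(Aᵢ)
  1/50×10/17 = 1/85
  3/50×3/17 = 9/850
  13/100×4/17 = 13/425
Sum = 9/170

P(defect) = 9/170 ≈ 5.29%


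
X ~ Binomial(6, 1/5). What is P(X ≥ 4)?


P(X ≥ 4) = Σ P(X=i) for i=4..6
P(X=4) = 48/3125
P(X=5) = 24/15625
P(X=6) = 1/15625
Sum = 53/3125

P(X ≥ 4) = 53/3125 ≈ 1.70%


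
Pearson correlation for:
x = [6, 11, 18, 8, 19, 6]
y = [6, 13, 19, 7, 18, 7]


n=6, Σx=68, Σy=70, Σxy=961, Σx²=942, Σy²=988
r = (6×961 - 68×70)/√((6×942 - 68²)(6×988 - 70²))
= 1006/√(1028×1028) = 1006/√1056784 ≈ 1006/1028.0000 ≈ 0.9786

r ≈ 0.9786


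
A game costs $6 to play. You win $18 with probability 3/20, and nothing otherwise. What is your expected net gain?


E[gain] = (18-6)×3/20 + (-6)×17/20
= 9/5 - 51/10 = -33/10

Expected net gain = $-33/10 ≈ $-3.30


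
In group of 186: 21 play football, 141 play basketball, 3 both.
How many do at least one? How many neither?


|A∪B| = 21+141-3 = 159
Neither = 186-159 = 27

At least one: 159; Neither: 27


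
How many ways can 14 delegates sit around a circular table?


Circular arrangements of 14 distinct objects: fix one position to break rotational symmetry.
(n-1)! = 13! = 6227020800

6227020800


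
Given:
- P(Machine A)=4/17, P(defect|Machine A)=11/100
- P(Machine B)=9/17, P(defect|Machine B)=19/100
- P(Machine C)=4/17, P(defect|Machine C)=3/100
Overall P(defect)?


P(B) = Σ P(B|Aᵢ)×P(Aᵢ)
  11/100×4/17 = 11/425
  19/100×9/17 = 171/1700
  3/100×4/17 = 3/425
Sum = 227/1700

P(defect) = 227/1700 ≈ 13.35%


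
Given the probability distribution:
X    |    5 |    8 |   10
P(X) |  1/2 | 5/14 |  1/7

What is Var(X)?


E[X] = 95/14
E[X²] = 695/14
Var(X) = E[X²] - (E[X])² = 695/14 - 9025/196 = 705/196

Var(X) = 705/196 ≈ 3.5969


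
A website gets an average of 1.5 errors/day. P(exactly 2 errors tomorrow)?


Poisson(λ=1.5): P(X=2) = e^(-λ)×λ^k/k!
= e^(-1.5) × 1.5^2 / 2!
≈ 0.2231301601 × 2.25 / 2 ≈ 0.251021

P(X=2) ≈ 0.251021 ≈ 25.10%


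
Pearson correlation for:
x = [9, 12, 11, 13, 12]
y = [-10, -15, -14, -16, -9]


n=5, Σx=57, Σy=-64, Σxy=-740, Σx²=659, Σy²=858
r = (5×(-740) - 57×(-64))/√((5×659 - 57²)(5×858 - (-64)²))
= -52/√(46×194) = -52/√8924 ≈ -52/94.4669 ≈ -0.5505

r ≈ -0.5505


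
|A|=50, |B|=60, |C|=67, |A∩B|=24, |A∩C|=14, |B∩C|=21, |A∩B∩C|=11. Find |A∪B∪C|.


|A∪B∪C| = 50+60+67-24-14-21+11 = 129

|A∪B∪C| = 129


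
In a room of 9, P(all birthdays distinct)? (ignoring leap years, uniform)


P(all different) = Π(365-i)/365 for i=0..8
= (365/365)×(364/365)×...×(357/365)
= 0.905376

P ≈ 0.9054 ≈ 90.54%


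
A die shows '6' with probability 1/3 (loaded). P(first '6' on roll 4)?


Geometric: P(X=4) = (1-p)^(k-1)×p = (2/3)^3×1/3 = 8/81

P(X=4) = 8/81 ≈ 9.88%


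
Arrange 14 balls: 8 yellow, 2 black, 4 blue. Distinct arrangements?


14!/(8!×2!×4!) = 45045

45045


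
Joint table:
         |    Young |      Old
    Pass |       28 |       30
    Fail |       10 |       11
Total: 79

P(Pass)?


P(Pass) = (28+30)/79 = 58/79

P(Pass) = 58/79 ≈ 73.42%


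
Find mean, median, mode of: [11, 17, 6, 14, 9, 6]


Sorted: [6, 6, 9, 11, 14, 17]
Mean = 63/6 = 21/2
Median = 10
Freq: {11: 1, 17: 1, 6: 2, 14: 1, 9: 1}
Mode: [6]

Mean=21/2, Median=10, Mode=6


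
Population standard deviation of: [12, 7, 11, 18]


Mean = 48/4 = 12
  (12-12)²=0
  (7-12)²=25
  (11-12)²=1
  (18-12)²=36
Σ(x-μ)² = 62
σ² = 62/4 = 31/2

σ = √(31/2) ≈ 3.9370


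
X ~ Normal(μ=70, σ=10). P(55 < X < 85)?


z₁=(55-70)/10=-1.5, z₂=(85-70)/10=1.5
P = Φ(1.5) - Φ(-1.5) = 0.933193 - 0.066807 = 0.866386 ≈ 0.8664

P(55 < X < 85) ≈ 0.8664


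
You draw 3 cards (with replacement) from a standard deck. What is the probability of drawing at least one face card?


P(not a face card) = 40/52 = 10/13
P(none in 3 draws) = (10/13)^3 = 1000/2197
P(≥1 face card) = 1 - 1000/2197 = 1197/2197

P = 1197/2197 ≈ 54.48%


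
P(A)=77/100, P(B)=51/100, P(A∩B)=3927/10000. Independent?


P(A)×P(B) = 3927/10000
P(A∩B) = 3927/10000
Equal ✓ → Independent

Yes, independent


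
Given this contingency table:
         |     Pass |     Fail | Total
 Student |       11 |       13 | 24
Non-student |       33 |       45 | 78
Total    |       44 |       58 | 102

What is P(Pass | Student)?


P(Pass | Student) = 11/(11+13) = 11/24

P(Pass|Student) = 11/24 ≈ 45.83%


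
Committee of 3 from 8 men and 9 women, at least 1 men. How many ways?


Count by #men:
  1M,2W: C(8,1)×C(9,2)=288
  2M,1W: C(8,2)×C(9,1)=252
  3M,0W: C(8,3)×C(9,0)=56
Total = 596

596


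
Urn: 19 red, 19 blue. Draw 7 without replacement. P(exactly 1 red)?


Hypergeometric: C(19,1)×C(19,6)/C(38,7)
= 19×27132/12620256 = 133/3256

P(X=1) = 133/3256 ≈ 4.08%


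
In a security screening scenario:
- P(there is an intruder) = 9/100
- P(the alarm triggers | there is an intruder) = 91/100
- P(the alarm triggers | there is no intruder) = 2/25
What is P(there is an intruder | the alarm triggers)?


Using Bayes' theorem:
P(A|B) = P(B|A)·P(A) / P(B)

P(the alarm triggers) = 91/100 × 9/100 + 2/25 × 91/100
= 819/10000 + 91/1250 = 1547/10000

P(there is an intruder|the alarm triggers) = (819/10000) / (1547/10000) = 9/17

P(there is an intruder|the alarm triggers) = 9/17 ≈ 52.94%


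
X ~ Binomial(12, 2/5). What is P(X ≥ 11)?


P(X ≥ 11) = Σ P(X=i) for i=11..12
P(X=11) = 73728/244140625
P(X=12) = 4096/244140625
Sum = 77824/244140625

P(X ≥ 11) = 77824/244140625 ≈ 0.03%


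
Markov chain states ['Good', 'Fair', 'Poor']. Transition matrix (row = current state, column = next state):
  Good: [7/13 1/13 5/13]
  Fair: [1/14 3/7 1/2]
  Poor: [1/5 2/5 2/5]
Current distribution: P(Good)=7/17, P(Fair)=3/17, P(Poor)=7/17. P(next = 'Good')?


P(next=Good) = Σᵢ P(now=i)×P(i→Good)
= 7/17×7/13 + 3/17×1/14 + 7/17×1/5
= 49/221 + 3/238 + 7/85 = 4899/15470

P = 4899/15470 ≈ 0.3167


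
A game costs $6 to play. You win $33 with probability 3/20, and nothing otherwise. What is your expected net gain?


E[gain] = (33-6)×3/20 + (-6)×17/20
= 81/20 - 51/10 = -21/20

Expected net gain = $-21/20 ≈ $-1.05


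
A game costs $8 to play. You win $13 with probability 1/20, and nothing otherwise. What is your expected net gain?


E[gain] = (13-8)×1/20 + (-8)×19/20
= 1/4 - 38/5 = -147/20

Expected net gain = $-147/20 ≈ $-7.35


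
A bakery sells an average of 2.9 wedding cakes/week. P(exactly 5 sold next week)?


Poisson(λ=2.9): P(X=5) = e^(-λ)×λ^k/k!
= e^(-2.9) × 2.9^5 / 5!
≈ 0.05502322006 × 205.11149 / 120 ≈ 0.094049

P(X=5) ≈ 0.094049 ≈ 9.40%


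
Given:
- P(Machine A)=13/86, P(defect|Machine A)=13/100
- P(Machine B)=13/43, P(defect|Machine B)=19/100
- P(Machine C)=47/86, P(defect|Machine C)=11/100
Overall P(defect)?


P(B) = Σ P(B|Aᵢ)×P(Aᵢ)
  13/100×13/86 = 169/8600
  19/100×13/43 = 247/4300
  11/100×47/86 = 517/8600
Sum = 59/430

P(defect) = 59/430 ≈ 13.72%


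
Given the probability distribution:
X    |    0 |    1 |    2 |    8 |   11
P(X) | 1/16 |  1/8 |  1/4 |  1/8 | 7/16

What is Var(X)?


E[X] = 103/16
E[X²] = 993/16
Var(X) = E[X²] - (E[X])² = 993/16 - 10609/256 = 5279/256

Var(X) = 5279/256 ≈ 20.6211


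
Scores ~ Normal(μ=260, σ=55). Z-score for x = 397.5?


z = (x - μ)/σ = (397.5 - 260)/55 = 2.5

z = 2.5


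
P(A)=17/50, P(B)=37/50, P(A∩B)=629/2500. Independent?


P(A)×P(B) = 629/2500
P(A∩B) = 629/2500
Equal ✓ → Independent

Yes, independent


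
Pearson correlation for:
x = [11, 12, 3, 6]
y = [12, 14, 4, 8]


n=4, Σx=32, Σy=38, Σxy=360, Σx²=310, Σy²=420
r = (4×360 - 32×38)/√((4×310 - 32²)(4×420 - 38²))
= 224/√(216×236) = 224/√50976 ≈ 224/225.7787 ≈ 0.9921

r ≈ 0.9921


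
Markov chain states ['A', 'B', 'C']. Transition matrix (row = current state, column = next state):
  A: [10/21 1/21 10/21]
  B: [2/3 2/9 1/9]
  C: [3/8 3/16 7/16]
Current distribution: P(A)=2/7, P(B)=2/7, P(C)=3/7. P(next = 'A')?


P(next=A) = Σᵢ P(now=i)×P(i→A)
= 2/7×10/21 + 2/7×2/3 + 3/7×3/8
= 20/147 + 4/21 + 9/56 = 191/392

P = 191/392 ≈ 0.4872


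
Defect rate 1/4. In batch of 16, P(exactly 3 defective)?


Binomial: P(X=3) = C(16,3)×p^3×(1-p)^13
= 560 × 1/64 × 1594323/67108864 = 55801305/268435456

P(X=3) = 55801305/268435456 ≈ 20.79%


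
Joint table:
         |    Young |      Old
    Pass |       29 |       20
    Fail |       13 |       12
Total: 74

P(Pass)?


P(Pass) = (29+20)/74 = 49/74

P(Pass) = 49/74 ≈ 66.22%


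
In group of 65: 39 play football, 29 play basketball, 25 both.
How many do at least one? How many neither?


|A∪B| = 39+29-25 = 43
Neither = 65-43 = 22

At least one: 43; Neither: 22


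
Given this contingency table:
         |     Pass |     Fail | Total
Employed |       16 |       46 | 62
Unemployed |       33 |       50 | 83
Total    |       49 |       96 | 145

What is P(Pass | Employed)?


P(Pass | Employed) = 16/(16+46) = 16/62 = 8/31

P(Pass|Employed) = 8/31 ≈ 25.81%


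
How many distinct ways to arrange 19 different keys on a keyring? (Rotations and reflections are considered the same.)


Free circular arrangements: rotations and reflections both identified.
(n-1)!/2 = 18!/2 = 6402373705728000/2 = 3201186852864000

3201186852864000


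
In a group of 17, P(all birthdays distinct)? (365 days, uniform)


P(all different) = Π(365-i)/365 for i=0..16
= (365/365)×(364/365)×...×(349/365)
= 0.684992

P ≈ 0.6850 ≈ 68.50%
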